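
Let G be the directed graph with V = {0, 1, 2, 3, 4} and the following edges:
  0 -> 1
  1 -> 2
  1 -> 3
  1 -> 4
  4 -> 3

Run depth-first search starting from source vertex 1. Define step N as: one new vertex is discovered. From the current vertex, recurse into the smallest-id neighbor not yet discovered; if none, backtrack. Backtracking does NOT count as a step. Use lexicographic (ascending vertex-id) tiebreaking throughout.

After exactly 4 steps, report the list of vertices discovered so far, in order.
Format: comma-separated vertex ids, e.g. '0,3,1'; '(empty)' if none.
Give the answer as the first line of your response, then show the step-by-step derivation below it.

1,2,3,4

step 1: discover 1; path=1; order=1
step 2: discover 2; path=1>2; order=1,2
step 3: discover 3; path=1>3; order=1,2,3
step 4: discover 4; path=1>4; order=1,2,3,4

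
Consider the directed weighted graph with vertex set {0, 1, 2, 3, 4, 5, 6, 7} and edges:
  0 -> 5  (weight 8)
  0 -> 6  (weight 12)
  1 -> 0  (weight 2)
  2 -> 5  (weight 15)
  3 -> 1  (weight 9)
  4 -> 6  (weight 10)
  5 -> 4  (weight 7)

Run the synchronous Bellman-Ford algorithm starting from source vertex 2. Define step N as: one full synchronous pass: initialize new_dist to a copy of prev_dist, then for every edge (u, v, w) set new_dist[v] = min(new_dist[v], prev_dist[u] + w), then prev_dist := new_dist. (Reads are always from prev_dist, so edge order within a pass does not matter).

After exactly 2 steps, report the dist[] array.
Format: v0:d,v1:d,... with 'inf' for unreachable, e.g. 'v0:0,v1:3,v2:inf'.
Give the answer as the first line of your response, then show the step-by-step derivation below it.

v0:inf,v1:inf,v2:0,v3:inf,v4:22,v5:15,v6:inf,v7:inf

step 1: dist = v0:inf,v1:inf,v2:0,v3:inf,v4:inf,v5:15,v6:inf,v7:inf
step 2: dist = v0:inf,v1:inf,v2:0,v3:inf,v4:22,v5:15,v6:inf,v7:inf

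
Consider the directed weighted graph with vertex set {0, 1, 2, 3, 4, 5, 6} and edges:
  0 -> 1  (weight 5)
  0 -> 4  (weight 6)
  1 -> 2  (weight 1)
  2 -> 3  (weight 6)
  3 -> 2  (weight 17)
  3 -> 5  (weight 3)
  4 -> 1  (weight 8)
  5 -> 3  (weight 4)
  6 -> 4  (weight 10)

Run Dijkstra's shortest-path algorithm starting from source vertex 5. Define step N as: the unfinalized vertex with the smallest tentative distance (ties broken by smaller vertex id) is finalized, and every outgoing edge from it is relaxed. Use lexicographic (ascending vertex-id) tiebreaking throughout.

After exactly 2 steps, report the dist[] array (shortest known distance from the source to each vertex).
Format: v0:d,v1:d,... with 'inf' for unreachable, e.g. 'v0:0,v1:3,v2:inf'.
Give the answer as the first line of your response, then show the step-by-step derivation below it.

v0:inf,v1:inf,v2:21,v3:4,v4:inf,v5:0,v6:inf

step 1: dist = v0:inf,v1:inf,v2:inf,v3:4,v4:inf,v5:0,v6:inf
step 2: dist = v0:inf,v1:inf,v2:21,v3:4,v4:inf,v5:0,v6:inf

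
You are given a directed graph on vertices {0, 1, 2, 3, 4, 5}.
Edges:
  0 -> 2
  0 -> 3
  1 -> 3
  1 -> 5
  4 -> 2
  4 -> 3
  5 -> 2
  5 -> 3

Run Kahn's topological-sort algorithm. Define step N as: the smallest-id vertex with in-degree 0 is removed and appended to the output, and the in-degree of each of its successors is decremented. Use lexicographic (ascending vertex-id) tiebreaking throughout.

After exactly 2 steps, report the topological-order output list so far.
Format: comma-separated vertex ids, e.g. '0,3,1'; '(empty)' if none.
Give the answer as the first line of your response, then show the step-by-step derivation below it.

0,1

step 1: output 0; order=[0]; indeg=(0,0,2,3,0,1)
step 2: output 1; order=[0,1]; indeg=(0,0,2,2,0,0)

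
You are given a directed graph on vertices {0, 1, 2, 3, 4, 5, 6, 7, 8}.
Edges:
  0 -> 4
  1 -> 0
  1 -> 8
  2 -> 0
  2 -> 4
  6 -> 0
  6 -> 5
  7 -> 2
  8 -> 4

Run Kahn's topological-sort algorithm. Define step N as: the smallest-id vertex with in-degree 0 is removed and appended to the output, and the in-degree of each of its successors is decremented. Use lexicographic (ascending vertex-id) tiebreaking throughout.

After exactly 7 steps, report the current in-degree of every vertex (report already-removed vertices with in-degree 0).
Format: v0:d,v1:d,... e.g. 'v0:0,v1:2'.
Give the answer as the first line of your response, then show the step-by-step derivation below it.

v0:0,v1:0,v2:0,v3:0,v4:1,v5:0,v6:0,v7:0,v8:0

step 1: output 1; order=[1]; indeg=(2,0,1,0,3,1,0,0,0)
step 2: output 3; order=[1,3]; indeg=(2,0,1,0,3,1,0,0,0)
step 3: output 6; order=[1,3,6]; indeg=(1,0,1,0,3,0,0,0,0)
step 4: output 5; order=[1,3,6,5]; indeg=(1,0,1,0,3,0,0,0,0)
step 5: output 7; order=[1,3,6,5,7]; indeg=(1,0,0,0,3,0,0,0,0)
step 6: output 2; order=[1,3,6,5,7,2]; indeg=(0,0,0,0,2,0,0,0,0)
step 7: output 0; order=[1,3,6,5,7,2,0]; indeg=(0,0,0,0,1,0,0,0,0)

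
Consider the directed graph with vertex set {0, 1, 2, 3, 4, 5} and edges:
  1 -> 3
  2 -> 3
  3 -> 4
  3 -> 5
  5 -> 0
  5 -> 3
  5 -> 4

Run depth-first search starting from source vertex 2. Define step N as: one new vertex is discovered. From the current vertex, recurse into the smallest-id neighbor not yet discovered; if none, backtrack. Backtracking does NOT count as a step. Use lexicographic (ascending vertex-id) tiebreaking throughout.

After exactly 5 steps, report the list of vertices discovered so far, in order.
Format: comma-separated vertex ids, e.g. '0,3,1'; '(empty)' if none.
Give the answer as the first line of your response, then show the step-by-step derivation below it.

2,3,4,5,0

step 1: discover 2; path=2; order=2
step 2: discover 3; path=2>3; order=2,3
step 3: discover 4; path=2>3>4; order=2,3,4
step 4: discover 5; path=2>3>5; order=2,3,4,5
step 5: discover 0; path=2>3>5>0; order=2,3,4,5,0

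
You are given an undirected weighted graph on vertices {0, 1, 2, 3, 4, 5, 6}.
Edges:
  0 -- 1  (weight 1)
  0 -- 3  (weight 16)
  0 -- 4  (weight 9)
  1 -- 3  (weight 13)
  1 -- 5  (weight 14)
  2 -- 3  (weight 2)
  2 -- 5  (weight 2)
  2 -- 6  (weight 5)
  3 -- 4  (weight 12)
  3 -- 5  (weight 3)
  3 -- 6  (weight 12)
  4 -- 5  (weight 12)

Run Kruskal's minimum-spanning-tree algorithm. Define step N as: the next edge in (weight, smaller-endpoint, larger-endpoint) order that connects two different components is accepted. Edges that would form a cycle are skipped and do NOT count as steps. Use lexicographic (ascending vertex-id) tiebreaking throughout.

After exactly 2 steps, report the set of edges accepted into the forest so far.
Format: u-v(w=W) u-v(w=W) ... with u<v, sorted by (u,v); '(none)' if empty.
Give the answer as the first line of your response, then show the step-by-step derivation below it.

0-1(w=1) 2-3(w=2)

step 1: add edge 0-1 (w=1); MST = {0-1(w=1)}
step 2: add edge 2-3 (w=2); MST = {0-1(w=1) 2-3(w=2)}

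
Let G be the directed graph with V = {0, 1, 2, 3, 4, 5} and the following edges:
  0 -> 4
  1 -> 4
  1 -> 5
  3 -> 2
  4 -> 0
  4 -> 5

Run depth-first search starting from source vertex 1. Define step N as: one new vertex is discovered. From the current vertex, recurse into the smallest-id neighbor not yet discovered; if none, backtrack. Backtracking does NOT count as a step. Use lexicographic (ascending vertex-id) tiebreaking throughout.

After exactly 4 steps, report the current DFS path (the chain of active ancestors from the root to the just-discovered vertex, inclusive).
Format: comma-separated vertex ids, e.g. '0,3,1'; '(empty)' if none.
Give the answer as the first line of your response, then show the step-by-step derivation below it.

1,4,5

step 1: discover 1; path=1; order=1
step 2: discover 4; path=1>4; order=1,4
step 3: discover 0; path=1>4>0; order=1,4,0
step 4: discover 5; path=1>4>5; order=1,4,0,5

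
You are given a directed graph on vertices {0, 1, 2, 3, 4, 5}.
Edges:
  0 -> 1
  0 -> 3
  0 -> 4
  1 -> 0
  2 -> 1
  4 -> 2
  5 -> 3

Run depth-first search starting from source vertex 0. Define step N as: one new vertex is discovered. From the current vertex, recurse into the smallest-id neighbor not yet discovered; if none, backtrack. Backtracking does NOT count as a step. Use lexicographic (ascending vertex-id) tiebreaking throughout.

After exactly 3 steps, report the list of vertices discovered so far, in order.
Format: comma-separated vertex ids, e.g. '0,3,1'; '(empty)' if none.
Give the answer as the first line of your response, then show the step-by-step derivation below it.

0,1,3

step 1: discover 0; path=0; order=0
step 2: discover 1; path=0>1; order=0,1
step 3: discover 3; path=0>3; order=0,1,3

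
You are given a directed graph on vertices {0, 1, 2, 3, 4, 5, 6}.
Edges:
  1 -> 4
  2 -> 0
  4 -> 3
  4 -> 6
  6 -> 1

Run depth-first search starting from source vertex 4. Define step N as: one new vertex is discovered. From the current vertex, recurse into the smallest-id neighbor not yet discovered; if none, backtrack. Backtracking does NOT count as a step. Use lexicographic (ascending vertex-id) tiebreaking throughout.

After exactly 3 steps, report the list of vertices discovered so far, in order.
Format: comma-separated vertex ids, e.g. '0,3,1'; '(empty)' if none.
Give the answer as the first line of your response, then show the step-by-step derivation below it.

4,3,6

step 1: discover 4; path=4; order=4
step 2: discover 3; path=4>3; order=4,3
step 3: discover 6; path=4>6; order=4,3,6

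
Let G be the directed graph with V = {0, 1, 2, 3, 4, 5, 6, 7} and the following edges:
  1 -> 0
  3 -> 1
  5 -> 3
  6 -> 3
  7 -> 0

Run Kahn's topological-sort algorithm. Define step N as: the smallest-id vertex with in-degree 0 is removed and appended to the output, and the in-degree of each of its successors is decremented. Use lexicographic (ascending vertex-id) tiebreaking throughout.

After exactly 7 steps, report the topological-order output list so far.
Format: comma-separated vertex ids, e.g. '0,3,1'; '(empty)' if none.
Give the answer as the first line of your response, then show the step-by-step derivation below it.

2,4,5,6,3,1,7

step 1: output 2; order=[2]; indeg=(2,1,0,2,0,0,0,0)
step 2: output 4; order=[2,4]; indeg=(2,1,0,2,0,0,0,0)
step 3: output 5; order=[2,4,5]; indeg=(2,1,0,1,0,0,0,0)
step 4: output 6; order=[2,4,5,6]; indeg=(2,1,0,0,0,0,0,0)
step 5: output 3; order=[2,4,5,6,3]; indeg=(2,0,0,0,0,0,0,0)
step 6: output 1; order=[2,4,5,6,3,1]; indeg=(1,0,0,0,0,0,0,0)
step 7: output 7; order=[2,4,5,6,3,1,7]; indeg=(0,0,0,0,0,0,0,0)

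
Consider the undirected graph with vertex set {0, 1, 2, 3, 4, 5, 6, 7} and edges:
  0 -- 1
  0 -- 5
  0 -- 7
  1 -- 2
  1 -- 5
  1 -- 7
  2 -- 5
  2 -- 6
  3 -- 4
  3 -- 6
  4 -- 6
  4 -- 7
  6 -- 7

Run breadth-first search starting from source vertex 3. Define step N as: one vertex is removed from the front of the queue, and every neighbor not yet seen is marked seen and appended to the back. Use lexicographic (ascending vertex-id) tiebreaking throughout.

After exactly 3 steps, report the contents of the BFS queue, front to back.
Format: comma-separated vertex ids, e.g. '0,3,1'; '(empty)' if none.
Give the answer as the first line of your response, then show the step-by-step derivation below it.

7,2

step 1: dequeue 3; queue=[4,6]; order=3
step 2: dequeue 4; queue=[6,7]; order=3,4
step 3: dequeue 6; queue=[7,2]; order=3,4,6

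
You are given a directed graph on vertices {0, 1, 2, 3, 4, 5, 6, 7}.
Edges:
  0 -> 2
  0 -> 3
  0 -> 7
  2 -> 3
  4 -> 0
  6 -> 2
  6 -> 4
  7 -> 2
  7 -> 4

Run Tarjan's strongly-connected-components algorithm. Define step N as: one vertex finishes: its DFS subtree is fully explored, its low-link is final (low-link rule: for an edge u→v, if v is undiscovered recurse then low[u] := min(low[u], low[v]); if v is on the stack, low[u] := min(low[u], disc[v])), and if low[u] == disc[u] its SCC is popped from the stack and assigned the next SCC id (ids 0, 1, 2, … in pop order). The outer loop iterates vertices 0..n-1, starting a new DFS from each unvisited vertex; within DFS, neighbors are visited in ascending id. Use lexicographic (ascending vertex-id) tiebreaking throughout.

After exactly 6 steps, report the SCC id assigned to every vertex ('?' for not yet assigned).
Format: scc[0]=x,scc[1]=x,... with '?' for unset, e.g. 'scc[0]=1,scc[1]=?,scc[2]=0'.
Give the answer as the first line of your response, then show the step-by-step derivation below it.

scc[0]=2,scc[1]=3,scc[2]=1,scc[3]=0,scc[4]=2,scc[5]=?,scc[6]=?,scc[7]=2

step 1: low=(low[0]=0,low[1]=?,low[2]=1,low[3]=2,low[4]=?,low[5]=?,low[6]=?,low[7]=?); scc=(scc[0]=?,scc[1]=?,scc[2]=?,scc[3]=0,scc[4]=?,scc[5]=?,scc[6]=?,scc[7]=?)
step 2: low=(low[0]=0,low[1]=?,low[2]=1,low[3]=2,low[4]=?,low[5]=?,low[6]=?,low[7]=?); scc=(scc[0]=?,scc[1]=?,scc[2]=1,scc[3]=0,scc[4]=?,scc[5]=?,scc[6]=?,scc[7]=?)
step 3: low=(low[0]=0,low[1]=?,low[2]=1,low[3]=2,low[4]=0,low[5]=?,low[6]=?,low[7]=3); scc=(scc[0]=?,scc[1]=?,scc[2]=1,scc[3]=0,scc[4]=?,scc[5]=?,scc[6]=?,scc[7]=?)
step 4: low=(low[0]=0,low[1]=?,low[2]=1,low[3]=2,low[4]=0,low[5]=?,low[6]=?,low[7]=0); scc=(scc[0]=?,scc[1]=?,scc[2]=1,scc[3]=0,scc[4]=?,scc[5]=?,scc[6]=?,scc[7]=?)
step 5: low=(low[0]=0,low[1]=?,low[2]=1,low[3]=2,low[4]=0,low[5]=?,low[6]=?,low[7]=0); scc=(scc[0]=2,scc[1]=?,scc[2]=1,scc[3]=0,scc[4]=2,scc[5]=?,scc[6]=?,scc[7]=2)
step 6: low=(low[0]=0,low[1]=5,low[2]=1,low[3]=2,low[4]=0,low[5]=?,low[6]=?,low[7]=0); scc=(scc[0]=2,scc[1]=3,scc[2]=1,scc[3]=0,scc[4]=2,scc[5]=?,scc[6]=?,scc[7]=2)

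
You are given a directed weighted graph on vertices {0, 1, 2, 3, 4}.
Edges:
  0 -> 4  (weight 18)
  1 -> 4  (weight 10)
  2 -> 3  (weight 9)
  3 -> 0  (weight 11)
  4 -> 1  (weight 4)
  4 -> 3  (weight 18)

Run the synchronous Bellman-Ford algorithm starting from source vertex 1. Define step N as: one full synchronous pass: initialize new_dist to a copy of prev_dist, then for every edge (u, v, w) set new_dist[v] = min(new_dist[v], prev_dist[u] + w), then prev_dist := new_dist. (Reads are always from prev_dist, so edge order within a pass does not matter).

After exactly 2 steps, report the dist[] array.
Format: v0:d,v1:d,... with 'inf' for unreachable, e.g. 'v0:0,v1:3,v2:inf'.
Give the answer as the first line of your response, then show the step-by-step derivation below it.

v0:inf,v1:0,v2:inf,v3:28,v4:10

step 1: dist = v0:inf,v1:0,v2:inf,v3:inf,v4:10
step 2: dist = v0:inf,v1:0,v2:inf,v3:28,v4:10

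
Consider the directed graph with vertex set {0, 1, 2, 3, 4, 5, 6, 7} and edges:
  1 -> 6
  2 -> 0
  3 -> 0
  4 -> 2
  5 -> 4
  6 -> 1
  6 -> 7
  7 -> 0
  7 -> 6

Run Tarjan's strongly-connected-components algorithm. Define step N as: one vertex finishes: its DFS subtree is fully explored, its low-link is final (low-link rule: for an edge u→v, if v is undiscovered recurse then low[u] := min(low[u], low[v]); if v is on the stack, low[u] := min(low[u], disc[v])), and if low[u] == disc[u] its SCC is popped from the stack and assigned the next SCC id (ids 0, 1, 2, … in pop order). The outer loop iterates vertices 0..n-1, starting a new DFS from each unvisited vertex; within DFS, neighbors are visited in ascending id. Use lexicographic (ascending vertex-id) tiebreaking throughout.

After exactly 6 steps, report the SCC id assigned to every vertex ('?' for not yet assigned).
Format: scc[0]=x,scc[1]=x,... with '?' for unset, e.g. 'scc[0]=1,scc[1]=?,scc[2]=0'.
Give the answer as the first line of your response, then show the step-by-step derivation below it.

scc[0]=0,scc[1]=1,scc[2]=2,scc[3]=3,scc[4]=?,scc[5]=?,scc[6]=1,scc[7]=1

step 1: low=(low[0]=0,low[1]=?,low[2]=?,low[3]=?,low[4]=?,low[5]=?,low[6]=?,low[7]=?); scc=(scc[0]=0,scc[1]=?,scc[2]=?,scc[3]=?,scc[4]=?,scc[5]=?,scc[6]=?,scc[7]=?)
step 2: low=(low[0]=0,low[1]=1,low[2]=?,low[3]=?,low[4]=?,low[5]=?,low[6]=1,low[7]=2); scc=(scc[0]=0,scc[1]=?,scc[2]=?,scc[3]=?,scc[4]=?,scc[5]=?,scc[6]=?,scc[7]=?)
step 3: low=(low[0]=0,low[1]=1,low[2]=?,low[3]=?,low[4]=?,low[5]=?,low[6]=1,low[7]=2); scc=(scc[0]=0,scc[1]=?,scc[2]=?,scc[3]=?,scc[4]=?,scc[5]=?,scc[6]=?,scc[7]=?)
step 4: low=(low[0]=0,low[1]=1,low[2]=?,low[3]=?,low[4]=?,low[5]=?,low[6]=1,low[7]=2); scc=(scc[0]=0,scc[1]=1,scc[2]=?,scc[3]=?,scc[4]=?,scc[5]=?,scc[6]=1,scc[7]=1)
step 5: low=(low[0]=0,low[1]=1,low[2]=4,low[3]=?,low[4]=?,low[5]=?,low[6]=1,low[7]=2); scc=(scc[0]=0,scc[1]=1,scc[2]=2,scc[3]=?,scc[4]=?,scc[5]=?,scc[6]=1,scc[7]=1)
step 6: low=(low[0]=0,low[1]=1,low[2]=4,low[3]=5,low[4]=?,low[5]=?,low[6]=1,low[7]=2); scc=(scc[0]=0,scc[1]=1,scc[2]=2,scc[3]=3,scc[4]=?,scc[5]=?,scc[6]=1,scc[7]=1)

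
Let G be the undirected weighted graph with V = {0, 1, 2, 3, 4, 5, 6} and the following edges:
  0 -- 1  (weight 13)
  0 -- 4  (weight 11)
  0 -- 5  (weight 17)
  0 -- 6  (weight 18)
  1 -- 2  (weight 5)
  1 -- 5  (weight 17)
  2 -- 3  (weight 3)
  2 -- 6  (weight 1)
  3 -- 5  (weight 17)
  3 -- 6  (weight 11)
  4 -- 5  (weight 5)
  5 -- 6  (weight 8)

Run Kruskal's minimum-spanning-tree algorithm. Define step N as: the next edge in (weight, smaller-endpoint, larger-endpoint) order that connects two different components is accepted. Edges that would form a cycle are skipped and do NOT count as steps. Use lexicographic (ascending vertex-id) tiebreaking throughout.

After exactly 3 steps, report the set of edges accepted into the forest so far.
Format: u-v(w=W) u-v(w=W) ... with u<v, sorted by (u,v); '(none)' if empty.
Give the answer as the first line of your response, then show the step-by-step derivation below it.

1-2(w=5) 2-3(w=3) 2-6(w=1)

step 1: add edge 2-6 (w=1); MST = {2-6(w=1)}
step 2: add edge 2-3 (w=3); MST = {2-3(w=3) 2-6(w=1)}
step 3: add edge 1-2 (w=5); MST = {1-2(w=5) 2-3(w=3) 2-6(w=1)}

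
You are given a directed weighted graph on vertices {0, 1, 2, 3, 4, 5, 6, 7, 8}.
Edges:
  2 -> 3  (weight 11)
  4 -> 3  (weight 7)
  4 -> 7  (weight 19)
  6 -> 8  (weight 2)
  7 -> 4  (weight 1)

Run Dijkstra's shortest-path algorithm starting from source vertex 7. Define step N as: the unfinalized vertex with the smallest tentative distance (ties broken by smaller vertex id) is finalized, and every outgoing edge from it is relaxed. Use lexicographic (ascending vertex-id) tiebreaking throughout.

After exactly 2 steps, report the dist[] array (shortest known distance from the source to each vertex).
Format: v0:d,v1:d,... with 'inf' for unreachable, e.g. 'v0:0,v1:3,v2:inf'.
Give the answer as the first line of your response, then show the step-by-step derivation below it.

v0:inf,v1:inf,v2:inf,v3:8,v4:1,v5:inf,v6:inf,v7:0,v8:inf

step 1: dist = v0:inf,v1:inf,v2:inf,v3:inf,v4:1,v5:inf,v6:inf,v7:0,v8:inf
step 2: dist = v0:inf,v1:inf,v2:inf,v3:8,v4:1,v5:inf,v6:inf,v7:0,v8:inf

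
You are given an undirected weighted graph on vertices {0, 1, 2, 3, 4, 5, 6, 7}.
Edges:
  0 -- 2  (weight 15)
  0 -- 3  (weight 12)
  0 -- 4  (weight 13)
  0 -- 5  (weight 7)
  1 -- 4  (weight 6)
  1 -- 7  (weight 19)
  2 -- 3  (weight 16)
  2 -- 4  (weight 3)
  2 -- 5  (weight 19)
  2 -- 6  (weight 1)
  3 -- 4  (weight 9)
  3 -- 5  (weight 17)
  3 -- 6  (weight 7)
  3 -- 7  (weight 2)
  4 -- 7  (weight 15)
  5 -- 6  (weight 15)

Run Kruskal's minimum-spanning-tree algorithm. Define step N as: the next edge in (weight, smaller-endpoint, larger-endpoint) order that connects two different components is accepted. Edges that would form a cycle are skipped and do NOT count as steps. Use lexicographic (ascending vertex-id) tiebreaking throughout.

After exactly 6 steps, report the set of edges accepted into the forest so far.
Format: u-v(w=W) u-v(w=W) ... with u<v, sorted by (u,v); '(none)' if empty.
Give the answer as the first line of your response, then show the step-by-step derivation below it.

0-5(w=7) 1-4(w=6) 2-4(w=3) 2-6(w=1) 3-6(w=7) 3-7(w=2)

step 1: add edge 2-6 (w=1); MST = {2-6(w=1)}
step 2: add edge 3-7 (w=2); MST = {2-6(w=1) 3-7(w=2)}
step 3: add edge 2-4 (w=3); MST = {2-4(w=3) 2-6(w=1) 3-7(w=2)}
step 4: add edge 1-4 (w=6); MST = {1-4(w=6) 2-4(w=3) 2-6(w=1) 3-7(w=2)}
step 5: add edge 0-5 (w=7); MST = {0-5(w=7) 1-4(w=6) 2-4(w=3) 2-6(w=1) 3-7(w=2)}
step 6: add edge 3-6 (w=7); MST = {0-5(w=7) 1-4(w=6) 2-4(w=3) 2-6(w=1) 3-6(w=7) 3-7(w=2)}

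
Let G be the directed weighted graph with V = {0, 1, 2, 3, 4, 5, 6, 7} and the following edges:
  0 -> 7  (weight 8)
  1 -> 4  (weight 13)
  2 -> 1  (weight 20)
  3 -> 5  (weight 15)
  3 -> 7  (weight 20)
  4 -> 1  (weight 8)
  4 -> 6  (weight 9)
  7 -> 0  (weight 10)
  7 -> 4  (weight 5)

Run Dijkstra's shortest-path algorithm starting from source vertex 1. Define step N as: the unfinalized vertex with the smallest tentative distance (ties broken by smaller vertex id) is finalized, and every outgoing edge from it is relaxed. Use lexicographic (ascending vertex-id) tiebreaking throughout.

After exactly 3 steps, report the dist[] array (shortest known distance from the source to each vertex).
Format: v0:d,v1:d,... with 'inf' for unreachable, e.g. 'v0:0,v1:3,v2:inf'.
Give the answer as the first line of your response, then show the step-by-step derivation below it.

v0:inf,v1:0,v2:inf,v3:inf,v4:13,v5:inf,v6:22,v7:inf

step 1: dist = v0:inf,v1:0,v2:inf,v3:inf,v4:13,v5:inf,v6:inf,v7:inf
step 2: dist = v0:inf,v1:0,v2:inf,v3:inf,v4:13,v5:inf,v6:22,v7:inf
step 3: dist = v0:inf,v1:0,v2:inf,v3:inf,v4:13,v5:inf,v6:22,v7:inf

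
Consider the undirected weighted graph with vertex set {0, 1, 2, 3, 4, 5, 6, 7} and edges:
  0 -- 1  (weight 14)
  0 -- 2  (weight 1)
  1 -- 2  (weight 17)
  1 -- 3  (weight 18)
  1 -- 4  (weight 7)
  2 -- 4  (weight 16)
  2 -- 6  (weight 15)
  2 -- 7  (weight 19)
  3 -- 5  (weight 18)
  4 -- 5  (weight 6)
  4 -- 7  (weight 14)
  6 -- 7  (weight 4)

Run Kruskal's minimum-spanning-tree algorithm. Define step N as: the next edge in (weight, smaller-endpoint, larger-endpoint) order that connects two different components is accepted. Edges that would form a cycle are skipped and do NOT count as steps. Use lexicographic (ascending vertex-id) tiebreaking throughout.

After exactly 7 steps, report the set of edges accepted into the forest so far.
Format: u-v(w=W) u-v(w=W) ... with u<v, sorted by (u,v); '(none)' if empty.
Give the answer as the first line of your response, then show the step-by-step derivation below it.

0-1(w=14) 0-2(w=1) 1-3(w=18) 1-4(w=7) 4-5(w=6) 4-7(w=14) 6-7(w=4)

step 1: add edge 0-2 (w=1); MST = {0-2(w=1)}
step 2: add edge 6-7 (w=4); MST = {0-2(w=1) 6-7(w=4)}
step 3: add edge 4-5 (w=6); MST = {0-2(w=1) 4-5(w=6) 6-7(w=4)}
step 4: add edge 1-4 (w=7); MST = {0-2(w=1) 1-4(w=7) 4-5(w=6) 6-7(w=4)}
step 5: add edge 0-1 (w=14); MST = {0-1(w=14) 0-2(w=1) 1-4(w=7) 4-5(w=6) 6-7(w=4)}
step 6: add edge 4-7 (w=14); MST = {0-1(w=14) 0-2(w=1) 1-4(w=7) 4-5(w=6) 4-7(w=14) 6-7(w=4)}
step 7: add edge 1-3 (w=18); MST = {0-1(w=14) 0-2(w=1) 1-3(w=18) 1-4(w=7) 4-5(w=6) 4-7(w=14) 6-7(w=4)}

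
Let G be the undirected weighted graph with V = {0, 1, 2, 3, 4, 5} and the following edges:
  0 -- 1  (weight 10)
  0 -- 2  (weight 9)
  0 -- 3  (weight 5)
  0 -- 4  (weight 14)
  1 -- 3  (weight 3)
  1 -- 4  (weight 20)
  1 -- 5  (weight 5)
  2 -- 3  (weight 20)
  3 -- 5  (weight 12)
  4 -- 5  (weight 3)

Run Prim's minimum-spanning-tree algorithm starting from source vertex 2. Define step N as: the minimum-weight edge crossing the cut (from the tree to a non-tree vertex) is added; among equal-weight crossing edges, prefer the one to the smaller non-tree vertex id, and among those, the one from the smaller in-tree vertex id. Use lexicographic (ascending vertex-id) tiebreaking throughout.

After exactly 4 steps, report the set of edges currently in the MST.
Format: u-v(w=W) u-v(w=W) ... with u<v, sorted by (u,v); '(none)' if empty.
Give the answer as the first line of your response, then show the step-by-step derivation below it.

0-2(w=9) 0-3(w=5) 1-3(w=3) 1-5(w=5)

step 1: add edge 0-2 (w=9); MST = {0-2(w=9)}
step 2: add edge 0-3 (w=5); MST = {0-2(w=9) 0-3(w=5)}
step 3: add edge 1-3 (w=3); MST = {0-2(w=9) 0-3(w=5) 1-3(w=3)}
step 4: add edge 1-5 (w=5); MST = {0-2(w=9) 0-3(w=5) 1-3(w=3) 1-5(w=5)}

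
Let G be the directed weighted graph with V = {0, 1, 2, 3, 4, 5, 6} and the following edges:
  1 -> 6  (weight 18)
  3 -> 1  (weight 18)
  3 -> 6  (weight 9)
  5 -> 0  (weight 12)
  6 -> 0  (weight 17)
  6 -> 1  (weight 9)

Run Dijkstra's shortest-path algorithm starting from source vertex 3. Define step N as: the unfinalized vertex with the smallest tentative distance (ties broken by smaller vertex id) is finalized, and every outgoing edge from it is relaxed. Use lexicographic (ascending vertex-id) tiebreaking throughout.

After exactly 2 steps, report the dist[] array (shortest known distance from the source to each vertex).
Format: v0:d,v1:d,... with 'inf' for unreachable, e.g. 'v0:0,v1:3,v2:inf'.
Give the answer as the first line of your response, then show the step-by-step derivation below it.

v0:26,v1:18,v2:inf,v3:0,v4:inf,v5:inf,v6:9

step 1: dist = v0:inf,v1:18,v2:inf,v3:0,v4:inf,v5:inf,v6:9
step 2: dist = v0:26,v1:18,v2:inf,v3:0,v4:inf,v5:inf,v6:9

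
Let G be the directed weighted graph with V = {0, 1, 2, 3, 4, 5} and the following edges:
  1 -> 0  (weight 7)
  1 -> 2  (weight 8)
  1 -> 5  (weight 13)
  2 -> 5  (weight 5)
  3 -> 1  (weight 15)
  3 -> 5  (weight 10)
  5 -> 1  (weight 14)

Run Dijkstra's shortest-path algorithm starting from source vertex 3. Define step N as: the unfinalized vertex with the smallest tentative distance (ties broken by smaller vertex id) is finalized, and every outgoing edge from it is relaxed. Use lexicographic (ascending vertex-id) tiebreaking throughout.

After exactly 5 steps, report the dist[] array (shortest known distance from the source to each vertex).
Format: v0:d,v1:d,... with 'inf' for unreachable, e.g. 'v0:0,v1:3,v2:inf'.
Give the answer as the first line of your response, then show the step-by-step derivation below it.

v0:22,v1:15,v2:23,v3:0,v4:inf,v5:10

step 1: dist = v0:inf,v1:15,v2:inf,v3:0,v4:inf,v5:10
step 2: dist = v0:inf,v1:15,v2:inf,v3:0,v4:inf,v5:10
step 3: dist = v0:22,v1:15,v2:23,v3:0,v4:inf,v5:10
step 4: dist = v0:22,v1:15,v2:23,v3:0,v4:inf,v5:10
step 5: dist = v0:22,v1:15,v2:23,v3:0,v4:inf,v5:10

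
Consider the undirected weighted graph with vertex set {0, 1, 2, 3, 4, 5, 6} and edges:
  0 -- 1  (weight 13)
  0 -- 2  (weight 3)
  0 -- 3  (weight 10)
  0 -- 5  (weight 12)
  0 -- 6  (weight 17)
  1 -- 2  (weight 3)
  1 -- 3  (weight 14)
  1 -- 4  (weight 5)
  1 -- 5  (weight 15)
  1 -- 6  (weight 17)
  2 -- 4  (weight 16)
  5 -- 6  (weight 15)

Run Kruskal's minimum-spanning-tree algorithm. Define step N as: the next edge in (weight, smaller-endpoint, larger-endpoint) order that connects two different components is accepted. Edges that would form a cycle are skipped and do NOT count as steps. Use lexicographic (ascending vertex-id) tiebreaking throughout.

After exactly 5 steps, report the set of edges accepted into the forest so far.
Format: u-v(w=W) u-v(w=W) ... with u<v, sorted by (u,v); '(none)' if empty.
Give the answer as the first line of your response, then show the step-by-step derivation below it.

0-2(w=3) 0-3(w=10) 0-5(w=12) 1-2(w=3) 1-4(w=5)

step 1: add edge 0-2 (w=3); MST = {0-2(w=3)}
step 2: add edge 1-2 (w=3); MST = {0-2(w=3) 1-2(w=3)}
step 3: add edge 1-4 (w=5); MST = {0-2(w=3) 1-2(w=3) 1-4(w=5)}
step 4: add edge 0-3 (w=10); MST = {0-2(w=3) 0-3(w=10) 1-2(w=3) 1-4(w=5)}
step 5: add edge 0-5 (w=12); MST = {0-2(w=3) 0-3(w=10) 0-5(w=12) 1-2(w=3) 1-4(w=5)}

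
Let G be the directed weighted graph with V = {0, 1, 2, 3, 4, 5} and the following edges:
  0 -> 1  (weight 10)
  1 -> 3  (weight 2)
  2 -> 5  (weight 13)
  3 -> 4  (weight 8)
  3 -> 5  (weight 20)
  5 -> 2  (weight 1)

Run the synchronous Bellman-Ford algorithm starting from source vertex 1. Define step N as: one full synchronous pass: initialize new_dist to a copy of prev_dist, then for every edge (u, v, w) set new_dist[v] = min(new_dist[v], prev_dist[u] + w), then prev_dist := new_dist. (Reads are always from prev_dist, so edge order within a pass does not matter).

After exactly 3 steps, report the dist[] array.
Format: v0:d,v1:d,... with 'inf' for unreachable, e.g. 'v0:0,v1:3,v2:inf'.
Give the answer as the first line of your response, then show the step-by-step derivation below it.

v0:inf,v1:0,v2:23,v3:2,v4:10,v5:22

step 1: dist = v0:inf,v1:0,v2:inf,v3:2,v4:inf,v5:inf
step 2: dist = v0:inf,v1:0,v2:inf,v3:2,v4:10,v5:22
step 3: dist = v0:inf,v1:0,v2:23,v3:2,v4:10,v5:22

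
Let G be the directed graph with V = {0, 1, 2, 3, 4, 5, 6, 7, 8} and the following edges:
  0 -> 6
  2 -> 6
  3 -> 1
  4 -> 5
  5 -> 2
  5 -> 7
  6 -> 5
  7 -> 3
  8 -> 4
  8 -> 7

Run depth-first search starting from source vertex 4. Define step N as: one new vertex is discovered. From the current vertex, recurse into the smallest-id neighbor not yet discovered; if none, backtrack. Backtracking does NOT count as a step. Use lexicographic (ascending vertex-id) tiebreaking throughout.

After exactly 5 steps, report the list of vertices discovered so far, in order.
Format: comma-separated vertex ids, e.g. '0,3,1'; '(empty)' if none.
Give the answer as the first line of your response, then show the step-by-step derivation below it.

4,5,2,6,7

step 1: discover 4; path=4; order=4
step 2: discover 5; path=4>5; order=4,5
step 3: discover 2; path=4>5>2; order=4,5,2
step 4: discover 6; path=4>5>2>6; order=4,5,2,6
step 5: discover 7; path=4>5>7; order=4,5,2,6,7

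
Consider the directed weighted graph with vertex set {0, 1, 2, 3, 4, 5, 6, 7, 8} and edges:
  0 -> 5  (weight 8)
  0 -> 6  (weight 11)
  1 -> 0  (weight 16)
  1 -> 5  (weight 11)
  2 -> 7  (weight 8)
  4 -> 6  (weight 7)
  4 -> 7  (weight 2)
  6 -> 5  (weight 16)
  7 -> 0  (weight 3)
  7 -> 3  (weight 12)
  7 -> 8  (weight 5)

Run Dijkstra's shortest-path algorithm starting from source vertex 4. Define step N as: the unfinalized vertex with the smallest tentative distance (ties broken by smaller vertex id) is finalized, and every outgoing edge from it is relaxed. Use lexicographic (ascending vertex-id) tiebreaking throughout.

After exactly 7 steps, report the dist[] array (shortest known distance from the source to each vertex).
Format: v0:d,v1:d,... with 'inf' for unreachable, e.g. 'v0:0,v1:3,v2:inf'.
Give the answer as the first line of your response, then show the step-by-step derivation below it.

v0:5,v1:inf,v2:inf,v3:14,v4:0,v5:13,v6:7,v7:2,v8:7

step 1: dist = v0:inf,v1:inf,v2:inf,v3:inf,v4:0,v5:inf,v6:7,v7:2,v8:inf
step 2: dist = v0:5,v1:inf,v2:inf,v3:14,v4:0,v5:inf,v6:7,v7:2,v8:7
step 3: dist = v0:5,v1:inf,v2:inf,v3:14,v4:0,v5:13,v6:7,v7:2,v8:7
step 4: dist = v0:5,v1:inf,v2:inf,v3:14,v4:0,v5:13,v6:7,v7:2,v8:7
step 5: dist = v0:5,v1:inf,v2:inf,v3:14,v4:0,v5:13,v6:7,v7:2,v8:7
step 6: dist = v0:5,v1:inf,v2:inf,v3:14,v4:0,v5:13,v6:7,v7:2,v8:7
step 7: dist = v0:5,v1:inf,v2:inf,v3:14,v4:0,v5:13,v6:7,v7:2,v8:7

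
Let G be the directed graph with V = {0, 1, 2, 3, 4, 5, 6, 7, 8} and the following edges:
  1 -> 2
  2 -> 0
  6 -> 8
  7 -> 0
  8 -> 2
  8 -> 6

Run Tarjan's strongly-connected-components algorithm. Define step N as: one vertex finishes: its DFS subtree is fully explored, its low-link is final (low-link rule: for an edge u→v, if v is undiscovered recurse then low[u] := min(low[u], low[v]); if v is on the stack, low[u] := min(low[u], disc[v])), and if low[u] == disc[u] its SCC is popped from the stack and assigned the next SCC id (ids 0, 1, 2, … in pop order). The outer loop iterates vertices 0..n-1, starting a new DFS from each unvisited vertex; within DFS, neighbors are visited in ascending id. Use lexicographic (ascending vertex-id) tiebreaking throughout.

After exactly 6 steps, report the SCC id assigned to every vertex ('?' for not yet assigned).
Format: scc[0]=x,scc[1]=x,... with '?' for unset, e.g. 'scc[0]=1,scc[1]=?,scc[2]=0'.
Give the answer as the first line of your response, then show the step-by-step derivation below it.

scc[0]=0,scc[1]=2,scc[2]=1,scc[3]=3,scc[4]=4,scc[5]=5,scc[6]=?,scc[7]=?,scc[8]=?

step 1: low=(low[0]=0,low[1]=?,low[2]=?,low[3]=?,low[4]=?,low[5]=?,low[6]=?,low[7]=?,low[8]=?); scc=(scc[0]=0,scc[1]=?,scc[2]=?,scc[3]=?,scc[4]=?,scc[5]=?,scc[6]=?,scc[7]=?,scc[8]=?)
step 2: low=(low[0]=0,low[1]=1,low[2]=2,low[3]=?,low[4]=?,low[5]=?,low[6]=?,low[7]=?,low[8]=?); scc=(scc[0]=0,scc[1]=?,scc[2]=1,scc[3]=?,scc[4]=?,scc[5]=?,scc[6]=?,scc[7]=?,scc[8]=?)
step 3: low=(low[0]=0,low[1]=1,low[2]=2,low[3]=?,low[4]=?,low[5]=?,low[6]=?,low[7]=?,low[8]=?); scc=(scc[0]=0,scc[1]=2,scc[2]=1,scc[3]=?,scc[4]=?,scc[5]=?,scc[6]=?,scc[7]=?,scc[8]=?)
step 4: low=(low[0]=0,low[1]=1,low[2]=2,low[3]=3,low[4]=?,low[5]=?,low[6]=?,low[7]=?,low[8]=?); scc=(scc[0]=0,scc[1]=2,scc[2]=1,scc[3]=3,scc[4]=?,scc[5]=?,scc[6]=?,scc[7]=?,scc[8]=?)
step 5: low=(low[0]=0,low[1]=1,low[2]=2,low[3]=3,low[4]=4,low[5]=?,low[6]=?,low[7]=?,low[8]=?); scc=(scc[0]=0,scc[1]=2,scc[2]=1,scc[3]=3,scc[4]=4,scc[5]=?,scc[6]=?,scc[7]=?,scc[8]=?)
step 6: low=(low[0]=0,low[1]=1,low[2]=2,low[3]=3,low[4]=4,low[5]=5,low[6]=?,low[7]=?,low[8]=?); scc=(scc[0]=0,scc[1]=2,scc[2]=1,scc[3]=3,scc[4]=4,scc[5]=5,scc[6]=?,scc[7]=?,scc[8]=?)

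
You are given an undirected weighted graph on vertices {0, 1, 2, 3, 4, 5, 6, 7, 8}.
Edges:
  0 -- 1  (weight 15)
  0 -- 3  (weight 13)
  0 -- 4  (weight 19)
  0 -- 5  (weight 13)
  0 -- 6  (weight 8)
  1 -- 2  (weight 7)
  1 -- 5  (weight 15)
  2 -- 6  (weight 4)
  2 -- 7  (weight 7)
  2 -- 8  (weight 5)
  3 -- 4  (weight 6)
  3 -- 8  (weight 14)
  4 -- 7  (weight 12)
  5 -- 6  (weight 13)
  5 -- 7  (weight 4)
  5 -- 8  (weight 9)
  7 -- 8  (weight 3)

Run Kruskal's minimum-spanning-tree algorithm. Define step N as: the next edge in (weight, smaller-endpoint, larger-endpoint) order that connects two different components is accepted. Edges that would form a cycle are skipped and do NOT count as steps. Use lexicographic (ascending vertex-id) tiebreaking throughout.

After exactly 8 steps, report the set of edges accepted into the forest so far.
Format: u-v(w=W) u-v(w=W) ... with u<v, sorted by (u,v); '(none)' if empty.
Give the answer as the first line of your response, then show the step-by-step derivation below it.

0-6(w=8) 1-2(w=7) 2-6(w=4) 2-8(w=5) 3-4(w=6) 4-7(w=12) 5-7(w=4) 7-8(w=3)

step 1: add edge 7-8 (w=3); MST = {7-8(w=3)}
step 2: add edge 2-6 (w=4); MST = {2-6(w=4) 7-8(w=3)}
step 3: add edge 5-7 (w=4); MST = {2-6(w=4) 5-7(w=4) 7-8(w=3)}
step 4: add edge 2-8 (w=5); MST = {2-6(w=4) 2-8(w=5) 5-7(w=4) 7-8(w=3)}
step 5: add edge 3-4 (w=6); MST = {2-6(w=4) 2-8(w=5) 3-4(w=6) 5-7(w=4) 7-8(w=3)}
step 6: add edge 1-2 (w=7); MST = {1-2(w=7) 2-6(w=4) 2-8(w=5) 3-4(w=6) 5-7(w=4) 7-8(w=3)}
step 7: add edge 0-6 (w=8); MST = {0-6(w=8) 1-2(w=7) 2-6(w=4) 2-8(w=5) 3-4(w=6) 5-7(w=4) 7-8(w=3)}
step 8: add edge 4-7 (w=12); MST = {0-6(w=8) 1-2(w=7) 2-6(w=4) 2-8(w=5) 3-4(w=6) 4-7(w=12) 5-7(w=4) 7-8(w=3)}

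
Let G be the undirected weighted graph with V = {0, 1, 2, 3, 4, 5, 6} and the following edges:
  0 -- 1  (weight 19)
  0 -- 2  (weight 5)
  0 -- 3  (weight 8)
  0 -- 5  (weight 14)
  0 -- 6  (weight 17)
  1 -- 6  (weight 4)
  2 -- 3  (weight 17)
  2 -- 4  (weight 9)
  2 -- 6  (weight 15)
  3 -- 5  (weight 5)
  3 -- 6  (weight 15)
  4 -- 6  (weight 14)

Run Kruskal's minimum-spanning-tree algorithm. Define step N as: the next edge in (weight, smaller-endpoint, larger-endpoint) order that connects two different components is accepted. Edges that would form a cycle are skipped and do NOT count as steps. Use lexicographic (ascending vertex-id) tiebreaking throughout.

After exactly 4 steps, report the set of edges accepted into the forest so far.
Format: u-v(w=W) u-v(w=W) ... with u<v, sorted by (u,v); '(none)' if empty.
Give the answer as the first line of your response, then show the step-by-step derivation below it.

0-2(w=5) 0-3(w=8) 1-6(w=4) 3-5(w=5)

step 1: add edge 1-6 (w=4); MST = {1-6(w=4)}
step 2: add edge 0-2 (w=5); MST = {0-2(w=5) 1-6(w=4)}
step 3: add edge 3-5 (w=5); MST = {0-2(w=5) 1-6(w=4) 3-5(w=5)}
step 4: add edge 0-3 (w=8); MST = {0-2(w=5) 0-3(w=8) 1-6(w=4) 3-5(w=5)}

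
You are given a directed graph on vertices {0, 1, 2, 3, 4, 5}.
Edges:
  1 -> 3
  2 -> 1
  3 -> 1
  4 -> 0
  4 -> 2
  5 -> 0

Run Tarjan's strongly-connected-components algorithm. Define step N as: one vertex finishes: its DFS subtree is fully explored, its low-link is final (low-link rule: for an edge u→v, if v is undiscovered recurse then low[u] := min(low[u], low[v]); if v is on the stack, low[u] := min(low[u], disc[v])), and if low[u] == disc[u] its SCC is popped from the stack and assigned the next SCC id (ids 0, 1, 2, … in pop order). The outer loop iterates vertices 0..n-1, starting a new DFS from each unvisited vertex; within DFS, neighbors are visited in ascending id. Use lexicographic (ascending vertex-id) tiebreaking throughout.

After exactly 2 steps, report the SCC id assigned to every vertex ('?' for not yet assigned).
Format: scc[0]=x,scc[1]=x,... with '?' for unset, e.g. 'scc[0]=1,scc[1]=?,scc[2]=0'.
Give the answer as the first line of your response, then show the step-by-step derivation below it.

scc[0]=0,scc[1]=?,scc[2]=?,scc[3]=?,scc[4]=?,scc[5]=?

step 1: low=(low[0]=0,low[1]=?,low[2]=?,low[3]=?,low[4]=?,low[5]=?); scc=(scc[0]=0,scc[1]=?,scc[2]=?,scc[3]=?,scc[4]=?,scc[5]=?)
step 2: low=(low[0]=0,low[1]=1,low[2]=?,low[3]=1,low[4]=?,low[5]=?); scc=(scc[0]=0,scc[1]=?,scc[2]=?,scc[3]=?,scc[4]=?,scc[5]=?)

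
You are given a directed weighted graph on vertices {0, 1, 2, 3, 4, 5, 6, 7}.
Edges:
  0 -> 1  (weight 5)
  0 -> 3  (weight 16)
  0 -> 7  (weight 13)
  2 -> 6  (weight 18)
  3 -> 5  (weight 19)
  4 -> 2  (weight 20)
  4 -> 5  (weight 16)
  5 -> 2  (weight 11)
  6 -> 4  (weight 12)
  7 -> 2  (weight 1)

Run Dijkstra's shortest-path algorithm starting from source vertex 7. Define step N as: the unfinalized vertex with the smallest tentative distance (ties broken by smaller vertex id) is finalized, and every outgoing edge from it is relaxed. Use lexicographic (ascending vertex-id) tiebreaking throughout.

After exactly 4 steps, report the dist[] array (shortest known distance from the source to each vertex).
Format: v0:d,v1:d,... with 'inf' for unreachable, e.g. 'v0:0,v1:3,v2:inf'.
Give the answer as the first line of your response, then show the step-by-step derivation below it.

v0:inf,v1:inf,v2:1,v3:inf,v4:31,v5:47,v6:19,v7:0

step 1: dist = v0:inf,v1:inf,v2:1,v3:inf,v4:inf,v5:inf,v6:inf,v7:0
step 2: dist = v0:inf,v1:inf,v2:1,v3:inf,v4:inf,v5:inf,v6:19,v7:0
step 3: dist = v0:inf,v1:inf,v2:1,v3:inf,v4:31,v5:inf,v6:19,v7:0
step 4: dist = v0:inf,v1:inf,v2:1,v3:inf,v4:31,v5:47,v6:19,v7:0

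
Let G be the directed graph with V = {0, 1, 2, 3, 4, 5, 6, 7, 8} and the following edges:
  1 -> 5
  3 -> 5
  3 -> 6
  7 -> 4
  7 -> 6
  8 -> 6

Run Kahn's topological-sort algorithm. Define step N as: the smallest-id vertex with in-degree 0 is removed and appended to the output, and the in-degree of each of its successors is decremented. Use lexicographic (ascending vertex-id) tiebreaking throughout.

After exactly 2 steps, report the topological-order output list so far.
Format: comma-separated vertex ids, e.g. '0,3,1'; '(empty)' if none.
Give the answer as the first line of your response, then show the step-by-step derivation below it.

0,1

step 1: output 0; order=[0]; indeg=(0,0,0,0,1,2,3,0,0)
step 2: output 1; order=[0,1]; indeg=(0,0,0,0,1,1,3,0,0)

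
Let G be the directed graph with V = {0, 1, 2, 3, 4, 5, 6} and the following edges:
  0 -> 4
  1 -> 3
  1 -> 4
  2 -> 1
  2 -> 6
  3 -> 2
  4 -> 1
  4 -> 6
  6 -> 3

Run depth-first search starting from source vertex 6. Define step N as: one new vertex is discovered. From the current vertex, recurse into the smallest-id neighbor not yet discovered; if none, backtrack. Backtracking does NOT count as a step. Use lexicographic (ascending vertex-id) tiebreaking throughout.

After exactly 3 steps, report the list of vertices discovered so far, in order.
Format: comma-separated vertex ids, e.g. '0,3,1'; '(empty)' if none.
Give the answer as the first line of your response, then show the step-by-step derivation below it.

6,3,2

step 1: discover 6; path=6; order=6
step 2: discover 3; path=6>3; order=6,3
step 3: discover 2; path=6>3>2; order=6,3,2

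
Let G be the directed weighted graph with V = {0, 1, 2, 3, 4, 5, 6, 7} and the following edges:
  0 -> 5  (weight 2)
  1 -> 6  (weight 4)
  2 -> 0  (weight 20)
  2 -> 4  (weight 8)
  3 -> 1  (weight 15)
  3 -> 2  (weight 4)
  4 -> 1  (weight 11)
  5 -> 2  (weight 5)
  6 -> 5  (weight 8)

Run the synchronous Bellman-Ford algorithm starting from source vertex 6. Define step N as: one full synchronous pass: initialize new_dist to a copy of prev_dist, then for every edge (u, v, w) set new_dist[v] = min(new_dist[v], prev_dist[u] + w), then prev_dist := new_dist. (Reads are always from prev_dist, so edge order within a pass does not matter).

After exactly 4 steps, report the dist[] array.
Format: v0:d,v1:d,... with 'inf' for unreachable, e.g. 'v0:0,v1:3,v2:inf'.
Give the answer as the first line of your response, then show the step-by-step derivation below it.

v0:33,v1:32,v2:13,v3:inf,v4:21,v5:8,v6:0,v7:inf

step 1: dist = v0:inf,v1:inf,v2:inf,v3:inf,v4:inf,v5:8,v6:0,v7:inf
step 2: dist = v0:inf,v1:inf,v2:13,v3:inf,v4:inf,v5:8,v6:0,v7:inf
step 3: dist = v0:33,v1:inf,v2:13,v3:inf,v4:21,v5:8,v6:0,v7:inf
step 4: dist = v0:33,v1:32,v2:13,v3:inf,v4:21,v5:8,v6:0,v7:inf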